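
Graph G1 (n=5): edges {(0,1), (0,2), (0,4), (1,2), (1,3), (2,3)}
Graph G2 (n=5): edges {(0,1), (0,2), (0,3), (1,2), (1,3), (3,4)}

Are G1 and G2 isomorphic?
Yes, isomorphic

The graphs are isomorphic.
One valid mapping φ: V(G1) → V(G2): 0→3, 1→0, 2→1, 3→2, 4→4

Verify φ preserves adjacency — for each edge of G1, its image is an edge of G2:
  (0,1) → (φ(0),φ(1)) = (0,3) ∈ E(G2) ✓
  (0,2) → (φ(0),φ(2)) = (1,3) ∈ E(G2) ✓
  (0,4) → (φ(0),φ(4)) = (3,4) ∈ E(G2) ✓
  (1,2) → (φ(1),φ(2)) = (0,1) ∈ E(G2) ✓
  (1,3) → (φ(1),φ(3)) = (0,2) ∈ E(G2) ✓
  (2,3) → (φ(2),φ(3)) = (1,2) ∈ E(G2) ✓
All 6 edges of G1 map to edges of G2, and |E(G1)| = |E(G2)| = 6, so φ is a bijection on edges as well as vertices. Hence G1 ≅ G2.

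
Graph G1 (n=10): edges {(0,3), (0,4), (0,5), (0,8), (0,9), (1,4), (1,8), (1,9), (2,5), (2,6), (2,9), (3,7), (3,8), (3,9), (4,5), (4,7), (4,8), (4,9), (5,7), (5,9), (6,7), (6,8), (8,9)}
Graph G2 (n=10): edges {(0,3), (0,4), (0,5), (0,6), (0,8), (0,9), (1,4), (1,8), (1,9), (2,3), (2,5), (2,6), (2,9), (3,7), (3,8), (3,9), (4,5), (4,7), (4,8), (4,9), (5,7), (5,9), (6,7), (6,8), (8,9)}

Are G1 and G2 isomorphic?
No, not isomorphic

The graphs are NOT isomorphic.

Counting edges: G1 has 23 edge(s); G2 has 25 edge(s).
Edge count is an isomorphism invariant (a bijection on vertices induces a bijection on edges), so differing edge counts rule out isomorphism.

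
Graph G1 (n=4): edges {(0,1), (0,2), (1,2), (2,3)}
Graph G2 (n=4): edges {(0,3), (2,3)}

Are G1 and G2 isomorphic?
No, not isomorphic

The graphs are NOT isomorphic.

Degrees in G1: deg(0)=2, deg(1)=2, deg(2)=3, deg(3)=1.
Sorted degree sequence of G1: [3, 2, 2, 1].
Degrees in G2: deg(0)=1, deg(1)=0, deg(2)=1, deg(3)=2.
Sorted degree sequence of G2: [2, 1, 1, 0].
The (sorted) degree sequence is an isomorphism invariant, so since G1 and G2 have different degree sequences they cannot be isomorphic.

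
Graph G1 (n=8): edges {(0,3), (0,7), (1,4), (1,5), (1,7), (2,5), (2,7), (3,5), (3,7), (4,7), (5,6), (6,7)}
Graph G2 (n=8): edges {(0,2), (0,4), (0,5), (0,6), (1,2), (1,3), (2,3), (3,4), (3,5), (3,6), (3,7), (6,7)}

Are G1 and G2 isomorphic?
Yes, isomorphic

The graphs are isomorphic.
One valid mapping φ: V(G1) → V(G2): 0→1, 1→6, 2→4, 3→2, 4→7, 5→0, 6→5, 7→3

Verify φ preserves adjacency — for each edge of G1, its image is an edge of G2:
  (0,3) → (φ(0),φ(3)) = (1,2) ∈ E(G2) ✓
  (0,7) → (φ(0),φ(7)) = (1,3) ∈ E(G2) ✓
  (1,4) → (φ(1),φ(4)) = (6,7) ∈ E(G2) ✓
  (1,5) → (φ(1),φ(5)) = (0,6) ∈ E(G2) ✓
  (1,7) → (φ(1),φ(7)) = (3,6) ∈ E(G2) ✓
  (2,5) → (φ(2),φ(5)) = (0,4) ∈ E(G2) ✓
  (2,7) → (φ(2),φ(7)) = (3,4) ∈ E(G2) ✓
  (3,5) → (φ(3),φ(5)) = (0,2) ∈ E(G2) ✓
  (3,7) → (φ(3),φ(7)) = (2,3) ∈ E(G2) ✓
  (4,7) → (φ(4),φ(7)) = (3,7) ∈ E(G2) ✓
  (5,6) → (φ(5),φ(6)) = (0,5) ∈ E(G2) ✓
  (6,7) → (φ(6),φ(7)) = (3,5) ∈ E(G2) ✓
All 12 edges of G1 map to edges of G2, and |E(G1)| = |E(G2)| = 12, so φ is a bijection on edges as well as vertices. Hence G1 ≅ G2.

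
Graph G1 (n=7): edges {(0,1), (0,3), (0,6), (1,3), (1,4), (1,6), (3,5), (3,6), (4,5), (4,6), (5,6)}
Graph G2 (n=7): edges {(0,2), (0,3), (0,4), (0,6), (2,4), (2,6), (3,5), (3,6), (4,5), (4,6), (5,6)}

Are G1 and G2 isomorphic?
Yes, isomorphic

The graphs are isomorphic.
One valid mapping φ: V(G1) → V(G2): 0→2, 1→0, 2→1, 3→4, 4→3, 5→5, 6→6

Verify φ preserves adjacency — for each edge of G1, its image is an edge of G2:
  (0,1) → (φ(0),φ(1)) = (0,2) ∈ E(G2) ✓
  (0,3) → (φ(0),φ(3)) = (2,4) ∈ E(G2) ✓
  (0,6) → (φ(0),φ(6)) = (2,6) ∈ E(G2) ✓
  (1,3) → (φ(1),φ(3)) = (0,4) ∈ E(G2) ✓
  (1,4) → (φ(1),φ(4)) = (0,3) ∈ E(G2) ✓
  (1,6) → (φ(1),φ(6)) = (0,6) ∈ E(G2) ✓
  (3,5) → (φ(3),φ(5)) = (4,5) ∈ E(G2) ✓
  (3,6) → (φ(3),φ(6)) = (4,6) ∈ E(G2) ✓
  (4,5) → (φ(4),φ(5)) = (3,5) ∈ E(G2) ✓
  (4,6) → (φ(4),φ(6)) = (3,6) ∈ E(G2) ✓
  (5,6) → (φ(5),φ(6)) = (5,6) ∈ E(G2) ✓
All 11 edges of G1 map to edges of G2, and |E(G1)| = |E(G2)| = 11, so φ is a bijection on edges as well as vertices. Hence G1 ≅ G2.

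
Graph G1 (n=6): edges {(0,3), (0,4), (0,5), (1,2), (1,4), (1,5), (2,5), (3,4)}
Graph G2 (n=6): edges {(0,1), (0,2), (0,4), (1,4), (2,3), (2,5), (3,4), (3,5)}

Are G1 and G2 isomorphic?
Yes, isomorphic

The graphs are isomorphic.
One valid mapping φ: V(G1) → V(G2): 0→0, 1→3, 2→5, 3→1, 4→4, 5→2

Verify φ preserves adjacency — for each edge of G1, its image is an edge of G2:
  (0,3) → (φ(0),φ(3)) = (0,1) ∈ E(G2) ✓
  (0,4) → (φ(0),φ(4)) = (0,4) ∈ E(G2) ✓
  (0,5) → (φ(0),φ(5)) = (0,2) ∈ E(G2) ✓
  (1,2) → (φ(1),φ(2)) = (3,5) ∈ E(G2) ✓
  (1,4) → (φ(1),φ(4)) = (3,4) ∈ E(G2) ✓
  (1,5) → (φ(1),φ(5)) = (2,3) ∈ E(G2) ✓
  (2,5) → (φ(2),φ(5)) = (2,5) ∈ E(G2) ✓
  (3,4) → (φ(3),φ(4)) = (1,4) ∈ E(G2) ✓
All 8 edges of G1 map to edges of G2, and |E(G1)| = |E(G2)| = 8, so φ is a bijection on edges as well as vertices. Hence G1 ≅ G2.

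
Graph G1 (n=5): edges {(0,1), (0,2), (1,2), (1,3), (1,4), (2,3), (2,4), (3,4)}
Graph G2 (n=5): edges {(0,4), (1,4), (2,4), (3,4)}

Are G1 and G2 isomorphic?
No, not isomorphic

The graphs are NOT isomorphic.

Degrees in G1: deg(0)=2, deg(1)=4, deg(2)=4, deg(3)=3, deg(4)=3.
Sorted degree sequence of G1: [4, 4, 3, 3, 2].
Degrees in G2: deg(0)=1, deg(1)=1, deg(2)=1, deg(3)=1, deg(4)=4.
Sorted degree sequence of G2: [4, 1, 1, 1, 1].
The (sorted) degree sequence is an isomorphism invariant, so since G1 and G2 have different degree sequences they cannot be isomorphic.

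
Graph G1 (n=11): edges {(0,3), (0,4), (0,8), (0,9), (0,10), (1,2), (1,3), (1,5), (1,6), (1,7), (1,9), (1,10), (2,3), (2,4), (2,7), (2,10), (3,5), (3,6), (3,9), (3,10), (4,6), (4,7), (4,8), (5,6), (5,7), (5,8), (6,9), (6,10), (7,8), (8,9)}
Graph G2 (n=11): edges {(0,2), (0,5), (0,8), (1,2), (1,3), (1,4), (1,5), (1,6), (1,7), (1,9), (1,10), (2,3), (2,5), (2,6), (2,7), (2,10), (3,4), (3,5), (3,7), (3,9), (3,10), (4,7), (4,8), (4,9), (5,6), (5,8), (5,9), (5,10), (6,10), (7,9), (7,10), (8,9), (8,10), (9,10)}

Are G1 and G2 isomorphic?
No, not isomorphic

The graphs are NOT isomorphic.

Counting triangles (3-cliques): G1 has 22, G2 has 43.
Triangle count is an isomorphism invariant, so differing triangle counts rule out isomorphism.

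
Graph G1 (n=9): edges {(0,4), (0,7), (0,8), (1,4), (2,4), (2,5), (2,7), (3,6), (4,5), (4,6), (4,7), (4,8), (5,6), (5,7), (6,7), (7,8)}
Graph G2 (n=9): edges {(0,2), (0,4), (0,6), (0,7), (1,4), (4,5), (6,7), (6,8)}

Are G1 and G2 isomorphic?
No, not isomorphic

The graphs are NOT isomorphic.

Connected components of G1: 1 component(s) with vertex sets [[0, 1, 2, 3, 4, 5, 6, 7, 8]], sizes [9].
Connected components of G2: 2 component(s) with vertex sets [[3], [0, 1, 2, 4, 5, 6, 7, 8]], sizes [1, 8].
The number of connected components (and the multiset of component sizes) is an isomorphism invariant — an isomorphism maps each component of G1 bijectively onto a component of G2. Since G1 has 1 component(s) and G2 has 2, they cannot be isomorphic.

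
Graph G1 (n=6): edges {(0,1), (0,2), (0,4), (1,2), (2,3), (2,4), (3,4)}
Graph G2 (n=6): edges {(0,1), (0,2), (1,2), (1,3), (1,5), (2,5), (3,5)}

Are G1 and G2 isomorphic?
Yes, isomorphic

The graphs are isomorphic.
One valid mapping φ: V(G1) → V(G2): 0→2, 1→0, 2→1, 3→3, 4→5, 5→4

Verify φ preserves adjacency — for each edge of G1, its image is an edge of G2:
  (0,1) → (φ(0),φ(1)) = (0,2) ∈ E(G2) ✓
  (0,2) → (φ(0),φ(2)) = (1,2) ∈ E(G2) ✓
  (0,4) → (φ(0),φ(4)) = (2,5) ∈ E(G2) ✓
  (1,2) → (φ(1),φ(2)) = (0,1) ∈ E(G2) ✓
  (2,3) → (φ(2),φ(3)) = (1,3) ∈ E(G2) ✓
  (2,4) → (φ(2),φ(4)) = (1,5) ∈ E(G2) ✓
  (3,4) → (φ(3),φ(4)) = (3,5) ∈ E(G2) ✓
All 7 edges of G1 map to edges of G2, and |E(G1)| = |E(G2)| = 7, so φ is a bijection on edges as well as vertices. Hence G1 ≅ G2.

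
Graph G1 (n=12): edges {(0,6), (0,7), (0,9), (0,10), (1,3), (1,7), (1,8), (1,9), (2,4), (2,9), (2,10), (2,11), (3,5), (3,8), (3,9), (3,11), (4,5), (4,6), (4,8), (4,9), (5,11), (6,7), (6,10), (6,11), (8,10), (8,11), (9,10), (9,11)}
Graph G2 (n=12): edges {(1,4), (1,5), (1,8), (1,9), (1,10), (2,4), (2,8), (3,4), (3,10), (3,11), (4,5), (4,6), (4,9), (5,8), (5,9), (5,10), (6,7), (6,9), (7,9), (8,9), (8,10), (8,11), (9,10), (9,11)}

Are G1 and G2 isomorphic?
No, not isomorphic

The graphs are NOT isomorphic.

Connected components of G1: 1 component(s) with vertex sets [[0, 1, 2, 3, 4, 5, 6, 7, 8, 9, 10, 11]], sizes [12].
Connected components of G2: 2 component(s) with vertex sets [[0], [1, 2, 3, 4, 5, 6, 7, 8, 9, 10, 11]], sizes [1, 11].
The number of connected components (and the multiset of component sizes) is an isomorphism invariant — an isomorphism maps each component of G1 bijectively onto a component of G2. Since G1 has 1 component(s) and G2 has 2, they cannot be isomorphic.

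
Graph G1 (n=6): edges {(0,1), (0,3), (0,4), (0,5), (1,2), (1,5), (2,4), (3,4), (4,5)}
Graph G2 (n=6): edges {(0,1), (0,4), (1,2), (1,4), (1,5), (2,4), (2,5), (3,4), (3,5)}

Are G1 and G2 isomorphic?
Yes, isomorphic

The graphs are isomorphic.
One valid mapping φ: V(G1) → V(G2): 0→1, 1→5, 2→3, 3→0, 4→4, 5→2

Verify φ preserves adjacency — for each edge of G1, its image is an edge of G2:
  (0,1) → (φ(0),φ(1)) = (1,5) ∈ E(G2) ✓
  (0,3) → (φ(0),φ(3)) = (0,1) ∈ E(G2) ✓
  (0,4) → (φ(0),φ(4)) = (1,4) ∈ E(G2) ✓
  (0,5) → (φ(0),φ(5)) = (1,2) ∈ E(G2) ✓
  (1,2) → (φ(1),φ(2)) = (3,5) ∈ E(G2) ✓
  (1,5) → (φ(1),φ(5)) = (2,5) ∈ E(G2) ✓
  (2,4) → (φ(2),φ(4)) = (3,4) ∈ E(G2) ✓
  (3,4) → (φ(3),φ(4)) = (0,4) ∈ E(G2) ✓
  (4,5) → (φ(4),φ(5)) = (2,4) ∈ E(G2) ✓
All 9 edges of G1 map to edges of G2, and |E(G1)| = |E(G2)| = 9, so φ is a bijection on edges as well as vertices. Hence G1 ≅ G2.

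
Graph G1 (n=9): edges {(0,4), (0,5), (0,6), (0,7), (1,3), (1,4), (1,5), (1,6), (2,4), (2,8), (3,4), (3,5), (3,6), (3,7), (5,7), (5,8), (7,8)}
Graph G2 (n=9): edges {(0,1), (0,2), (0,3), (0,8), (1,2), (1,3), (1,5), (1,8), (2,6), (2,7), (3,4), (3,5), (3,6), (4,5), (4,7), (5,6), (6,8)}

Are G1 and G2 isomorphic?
Yes, isomorphic

The graphs are isomorphic.
One valid mapping φ: V(G1) → V(G2): 0→6, 1→0, 2→7, 3→1, 4→2, 5→3, 6→8, 7→5, 8→4

Verify φ preserves adjacency — for each edge of G1, its image is an edge of G2:
  (0,4) → (φ(0),φ(4)) = (2,6) ∈ E(G2) ✓
  (0,5) → (φ(0),φ(5)) = (3,6) ∈ E(G2) ✓
  (0,6) → (φ(0),φ(6)) = (6,8) ∈ E(G2) ✓
  (0,7) → (φ(0),φ(7)) = (5,6) ∈ E(G2) ✓
  (1,3) → (φ(1),φ(3)) = (0,1) ∈ E(G2) ✓
  (1,4) → (φ(1),φ(4)) = (0,2) ∈ E(G2) ✓
  (1,5) → (φ(1),φ(5)) = (0,3) ∈ E(G2) ✓
  (1,6) → (φ(1),φ(6)) = (0,8) ∈ E(G2) ✓
  (2,4) → (φ(2),φ(4)) = (2,7) ∈ E(G2) ✓
  (2,8) → (φ(2),φ(8)) = (4,7) ∈ E(G2) ✓
  (3,4) → (φ(3),φ(4)) = (1,2) ∈ E(G2) ✓
  (3,5) → (φ(3),φ(5)) = (1,3) ∈ E(G2) ✓
  (3,6) → (φ(3),φ(6)) = (1,8) ∈ E(G2) ✓
  (3,7) → (φ(3),φ(7)) = (1,5) ∈ E(G2) ✓
  (5,7) → (φ(5),φ(7)) = (3,5) ∈ E(G2) ✓
  (5,8) → (φ(5),φ(8)) = (3,4) ∈ E(G2) ✓
  (7,8) → (φ(7),φ(8)) = (4,5) ∈ E(G2) ✓
All 17 edges of G1 map to edges of G2, and |E(G1)| = |E(G2)| = 17, so φ is a bijection on edges as well as vertices. Hence G1 ≅ G2.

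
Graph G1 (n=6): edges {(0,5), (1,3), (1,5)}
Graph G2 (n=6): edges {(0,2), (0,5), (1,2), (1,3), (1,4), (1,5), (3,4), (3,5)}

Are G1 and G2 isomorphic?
No, not isomorphic

The graphs are NOT isomorphic.

Connected components of G1: 3 component(s) with vertex sets [[2], [4], [0, 1, 3, 5]], sizes [1, 1, 4].
Connected components of G2: 1 component(s) with vertex sets [[0, 1, 2, 3, 4, 5]], sizes [6].
The number of connected components (and the multiset of component sizes) is an isomorphism invariant — an isomorphism maps each component of G1 bijectively onto a component of G2. Since G1 has 3 component(s) and G2 has 1, they cannot be isomorphic.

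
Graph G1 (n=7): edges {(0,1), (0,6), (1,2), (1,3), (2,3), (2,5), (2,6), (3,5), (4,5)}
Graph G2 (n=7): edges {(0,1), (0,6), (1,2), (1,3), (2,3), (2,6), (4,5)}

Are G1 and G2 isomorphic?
No, not isomorphic

The graphs are NOT isomorphic.

Counting edges: G1 has 9 edge(s); G2 has 7 edge(s).
Edge count is an isomorphism invariant (a bijection on vertices induces a bijection on edges), so differing edge counts rule out isomorphism.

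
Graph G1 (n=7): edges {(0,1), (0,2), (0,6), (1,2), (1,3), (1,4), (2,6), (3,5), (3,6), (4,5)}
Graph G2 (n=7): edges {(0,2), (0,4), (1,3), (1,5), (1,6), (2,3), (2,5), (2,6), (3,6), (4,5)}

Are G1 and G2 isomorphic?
Yes, isomorphic

The graphs are isomorphic.
One valid mapping φ: V(G1) → V(G2): 0→6, 1→2, 2→3, 3→5, 4→0, 5→4, 6→1

Verify φ preserves adjacency — for each edge of G1, its image is an edge of G2:
  (0,1) → (φ(0),φ(1)) = (2,6) ∈ E(G2) ✓
  (0,2) → (φ(0),φ(2)) = (3,6) ∈ E(G2) ✓
  (0,6) → (φ(0),φ(6)) = (1,6) ∈ E(G2) ✓
  (1,2) → (φ(1),φ(2)) = (2,3) ∈ E(G2) ✓
  (1,3) → (φ(1),φ(3)) = (2,5) ∈ E(G2) ✓
  (1,4) → (φ(1),φ(4)) = (0,2) ∈ E(G2) ✓
  (2,6) → (φ(2),φ(6)) = (1,3) ∈ E(G2) ✓
  (3,5) → (φ(3),φ(5)) = (4,5) ∈ E(G2) ✓
  (3,6) → (φ(3),φ(6)) = (1,5) ∈ E(G2) ✓
  (4,5) → (φ(4),φ(5)) = (0,4) ∈ E(G2) ✓
All 10 edges of G1 map to edges of G2, and |E(G1)| = |E(G2)| = 10, so φ is a bijection on edges as well as vertices. Hence G1 ≅ G2.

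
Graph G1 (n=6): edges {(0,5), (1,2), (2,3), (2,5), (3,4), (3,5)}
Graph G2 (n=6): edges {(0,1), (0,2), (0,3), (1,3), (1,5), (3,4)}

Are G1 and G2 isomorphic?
Yes, isomorphic

The graphs are isomorphic.
One valid mapping φ: V(G1) → V(G2): 0→2, 1→4, 2→3, 3→1, 4→5, 5→0

Verify φ preserves adjacency — for each edge of G1, its image is an edge of G2:
  (0,5) → (φ(0),φ(5)) = (0,2) ∈ E(G2) ✓
  (1,2) → (φ(1),φ(2)) = (3,4) ∈ E(G2) ✓
  (2,3) → (φ(2),φ(3)) = (1,3) ∈ E(G2) ✓
  (2,5) → (φ(2),φ(5)) = (0,3) ∈ E(G2) ✓
  (3,4) → (φ(3),φ(4)) = (1,5) ∈ E(G2) ✓
  (3,5) → (φ(3),φ(5)) = (0,1) ∈ E(G2) ✓
All 6 edges of G1 map to edges of G2, and |E(G1)| = |E(G2)| = 6, so φ is a bijection on edges as well as vertices. Hence G1 ≅ G2.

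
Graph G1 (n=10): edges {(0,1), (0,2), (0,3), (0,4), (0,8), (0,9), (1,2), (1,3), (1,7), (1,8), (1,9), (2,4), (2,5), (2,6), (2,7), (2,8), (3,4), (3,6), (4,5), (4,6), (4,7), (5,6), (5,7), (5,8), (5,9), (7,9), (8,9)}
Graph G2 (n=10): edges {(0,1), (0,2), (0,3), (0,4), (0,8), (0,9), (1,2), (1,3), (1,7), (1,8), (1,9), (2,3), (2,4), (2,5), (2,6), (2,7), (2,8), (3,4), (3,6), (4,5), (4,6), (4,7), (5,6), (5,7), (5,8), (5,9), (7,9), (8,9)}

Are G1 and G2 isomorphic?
No, not isomorphic

The graphs are NOT isomorphic.

Counting edges: G1 has 27 edge(s); G2 has 28 edge(s).
Edge count is an isomorphism invariant (a bijection on vertices induces a bijection on edges), so differing edge counts rule out isomorphism.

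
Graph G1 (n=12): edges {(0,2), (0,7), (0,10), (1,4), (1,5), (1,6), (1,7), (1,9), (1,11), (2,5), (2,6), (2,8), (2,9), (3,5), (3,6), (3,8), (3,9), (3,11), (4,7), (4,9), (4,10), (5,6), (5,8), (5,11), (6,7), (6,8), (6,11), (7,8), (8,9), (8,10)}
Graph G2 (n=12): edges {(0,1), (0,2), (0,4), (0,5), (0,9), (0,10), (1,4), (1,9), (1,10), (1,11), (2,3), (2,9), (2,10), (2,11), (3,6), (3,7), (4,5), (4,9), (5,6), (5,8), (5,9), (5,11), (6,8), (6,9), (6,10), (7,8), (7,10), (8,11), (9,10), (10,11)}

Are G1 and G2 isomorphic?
Yes, isomorphic

The graphs are isomorphic.
One valid mapping φ: V(G1) → V(G2): 0→3, 1→5, 2→2, 3→1, 4→8, 5→0, 6→9, 7→6, 8→10, 9→11, 10→7, 11→4

Verify φ preserves adjacency — for each edge of G1, its image is an edge of G2:
  (0,2) → (φ(0),φ(2)) = (2,3) ∈ E(G2) ✓
  (0,7) → (φ(0),φ(7)) = (3,6) ∈ E(G2) ✓
  (0,10) → (φ(0),φ(10)) = (3,7) ∈ E(G2) ✓
  (1,4) → (φ(1),φ(4)) = (5,8) ∈ E(G2) ✓
  (1,5) → (φ(1),φ(5)) = (0,5) ∈ E(G2) ✓
  (1,6) → (φ(1),φ(6)) = (5,9) ∈ E(G2) ✓
  (1,7) → (φ(1),φ(7)) = (5,6) ∈ E(G2) ✓
  (1,9) → (φ(1),φ(9)) = (5,11) ∈ E(G2) ✓
  (1,11) → (φ(1),φ(11)) = (4,5) ∈ E(G2) ✓
  (2,5) → (φ(2),φ(5)) = (0,2) ∈ E(G2) ✓
  (2,6) → (φ(2),φ(6)) = (2,9) ∈ E(G2) ✓
  (2,8) → (φ(2),φ(8)) = (2,10) ∈ E(G2) ✓
  (2,9) → (φ(2),φ(9)) = (2,11) ∈ E(G2) ✓
  (3,5) → (φ(3),φ(5)) = (0,1) ∈ E(G2) ✓
  (3,6) → (φ(3),φ(6)) = (1,9) ∈ E(G2) ✓
  (3,8) → (φ(3),φ(8)) = (1,10) ∈ E(G2) ✓
  (3,9) → (φ(3),φ(9)) = (1,11) ∈ E(G2) ✓
  (3,11) → (φ(3),φ(11)) = (1,4) ∈ E(G2) ✓
  (4,7) → (φ(4),φ(7)) = (6,8) ∈ E(G2) ✓
  (4,9) → (φ(4),φ(9)) = (8,11) ∈ E(G2) ✓
  (4,10) → (φ(4),φ(10)) = (7,8) ∈ E(G2) ✓
  (5,6) → (φ(5),φ(6)) = (0,9) ∈ E(G2) ✓
  (5,8) → (φ(5),φ(8)) = (0,10) ∈ E(G2) ✓
  (5,11) → (φ(5),φ(11)) = (0,4) ∈ E(G2) ✓
  (6,7) → (φ(6),φ(7)) = (6,9) ∈ E(G2) ✓
  (6,8) → (φ(6),φ(8)) = (9,10) ∈ E(G2) ✓
  (6,11) → (φ(6),φ(11)) = (4,9) ∈ E(G2) ✓
  (7,8) → (φ(7),φ(8)) = (6,10) ∈ E(G2) ✓
  (8,9) → (φ(8),φ(9)) = (10,11) ∈ E(G2) ✓
  (8,10) → (φ(8),φ(10)) = (7,10) ∈ E(G2) ✓
All 30 edges of G1 map to edges of G2, and |E(G1)| = |E(G2)| = 30, so φ is a bijection on edges as well as vertices. Hence G1 ≅ G2.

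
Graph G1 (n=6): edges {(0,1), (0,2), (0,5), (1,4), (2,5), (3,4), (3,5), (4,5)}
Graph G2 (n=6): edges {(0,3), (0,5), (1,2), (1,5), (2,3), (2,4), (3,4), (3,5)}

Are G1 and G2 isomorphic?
Yes, isomorphic

The graphs are isomorphic.
One valid mapping φ: V(G1) → V(G2): 0→5, 1→1, 2→0, 3→4, 4→2, 5→3

Verify φ preserves adjacency — for each edge of G1, its image is an edge of G2:
  (0,1) → (φ(0),φ(1)) = (1,5) ∈ E(G2) ✓
  (0,2) → (φ(0),φ(2)) = (0,5) ∈ E(G2) ✓
  (0,5) → (φ(0),φ(5)) = (3,5) ∈ E(G2) ✓
  (1,4) → (φ(1),φ(4)) = (1,2) ∈ E(G2) ✓
  (2,5) → (φ(2),φ(5)) = (0,3) ∈ E(G2) ✓
  (3,4) → (φ(3),φ(4)) = (2,4) ∈ E(G2) ✓
  (3,5) → (φ(3),φ(5)) = (3,4) ∈ E(G2) ✓
  (4,5) → (φ(4),φ(5)) = (2,3) ∈ E(G2) ✓
All 8 edges of G1 map to edges of G2, and |E(G1)| = |E(G2)| = 8, so φ is a bijection on edges as well as vertices. Hence G1 ≅ G2.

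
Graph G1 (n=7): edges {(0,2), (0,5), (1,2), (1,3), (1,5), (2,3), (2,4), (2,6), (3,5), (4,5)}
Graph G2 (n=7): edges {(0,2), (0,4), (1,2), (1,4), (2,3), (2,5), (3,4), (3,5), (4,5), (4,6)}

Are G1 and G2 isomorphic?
Yes, isomorphic

The graphs are isomorphic.
One valid mapping φ: V(G1) → V(G2): 0→1, 1→3, 2→4, 3→5, 4→0, 5→2, 6→6

Verify φ preserves adjacency — for each edge of G1, its image is an edge of G2:
  (0,2) → (φ(0),φ(2)) = (1,4) ∈ E(G2) ✓
  (0,5) → (φ(0),φ(5)) = (1,2) ∈ E(G2) ✓
  (1,2) → (φ(1),φ(2)) = (3,4) ∈ E(G2) ✓
  (1,3) → (φ(1),φ(3)) = (3,5) ∈ E(G2) ✓
  (1,5) → (φ(1),φ(5)) = (2,3) ∈ E(G2) ✓
  (2,3) → (φ(2),φ(3)) = (4,5) ∈ E(G2) ✓
  (2,4) → (φ(2),φ(4)) = (0,4) ∈ E(G2) ✓
  (2,6) → (φ(2),φ(6)) = (4,6) ∈ E(G2) ✓
  (3,5) → (φ(3),φ(5)) = (2,5) ∈ E(G2) ✓
  (4,5) → (φ(4),φ(5)) = (0,2) ∈ E(G2) ✓
All 10 edges of G1 map to edges of G2, and |E(G1)| = |E(G2)| = 10, so φ is a bijection on edges as well as vertices. Hence G1 ≅ G2.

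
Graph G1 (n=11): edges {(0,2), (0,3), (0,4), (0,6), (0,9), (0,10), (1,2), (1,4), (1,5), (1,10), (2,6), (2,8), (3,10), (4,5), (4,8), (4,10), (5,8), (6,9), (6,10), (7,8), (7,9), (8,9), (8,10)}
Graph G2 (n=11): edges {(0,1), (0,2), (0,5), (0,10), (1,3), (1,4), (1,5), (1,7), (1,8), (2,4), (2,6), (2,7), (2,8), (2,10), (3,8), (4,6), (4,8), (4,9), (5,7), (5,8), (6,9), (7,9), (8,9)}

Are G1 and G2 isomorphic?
Yes, isomorphic

The graphs are isomorphic.
One valid mapping φ: V(G1) → V(G2): 0→1, 1→9, 2→7, 3→3, 4→4, 5→6, 6→5, 7→10, 8→2, 9→0, 10→8

Verify φ preserves adjacency — for each edge of G1, its image is an edge of G2:
  (0,2) → (φ(0),φ(2)) = (1,7) ∈ E(G2) ✓
  (0,3) → (φ(0),φ(3)) = (1,3) ∈ E(G2) ✓
  (0,4) → (φ(0),φ(4)) = (1,4) ∈ E(G2) ✓
  (0,6) → (φ(0),φ(6)) = (1,5) ∈ E(G2) ✓
  (0,9) → (φ(0),φ(9)) = (0,1) ∈ E(G2) ✓
  (0,10) → (φ(0),φ(10)) = (1,8) ∈ E(G2) ✓
  (1,2) → (φ(1),φ(2)) = (7,9) ∈ E(G2) ✓
  (1,4) → (φ(1),φ(4)) = (4,9) ∈ E(G2) ✓
  (1,5) → (φ(1),φ(5)) = (6,9) ∈ E(G2) ✓
  (1,10) → (φ(1),φ(10)) = (8,9) ∈ E(G2) ✓
  (2,6) → (φ(2),φ(6)) = (5,7) ∈ E(G2) ✓
  (2,8) → (φ(2),φ(8)) = (2,7) ∈ E(G2) ✓
  (3,10) → (φ(3),φ(10)) = (3,8) ∈ E(G2) ✓
  (4,5) → (φ(4),φ(5)) = (4,6) ∈ E(G2) ✓
  (4,8) → (φ(4),φ(8)) = (2,4) ∈ E(G2) ✓
  (4,10) → (φ(4),φ(10)) = (4,8) ∈ E(G2) ✓
  (5,8) → (φ(5),φ(8)) = (2,6) ∈ E(G2) ✓
  (6,9) → (φ(6),φ(9)) = (0,5) ∈ E(G2) ✓
  (6,10) → (φ(6),φ(10)) = (5,8) ∈ E(G2) ✓
  (7,8) → (φ(7),φ(8)) = (2,10) ∈ E(G2) ✓
  (7,9) → (φ(7),φ(9)) = (0,10) ∈ E(G2) ✓
  (8,9) → (φ(8),φ(9)) = (0,2) ∈ E(G2) ✓
  (8,10) → (φ(8),φ(10)) = (2,8) ∈ E(G2) ✓
All 23 edges of G1 map to edges of G2, and |E(G1)| = |E(G2)| = 23, so φ is a bijection on edges as well as vertices. Hence G1 ≅ G2.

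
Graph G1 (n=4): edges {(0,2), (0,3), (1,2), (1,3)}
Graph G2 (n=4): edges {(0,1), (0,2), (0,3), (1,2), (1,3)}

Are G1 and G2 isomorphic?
No, not isomorphic

The graphs are NOT isomorphic.

Counting edges: G1 has 4 edge(s); G2 has 5 edge(s).
Edge count is an isomorphism invariant (a bijection on vertices induces a bijection on edges), so differing edge counts rule out isomorphism.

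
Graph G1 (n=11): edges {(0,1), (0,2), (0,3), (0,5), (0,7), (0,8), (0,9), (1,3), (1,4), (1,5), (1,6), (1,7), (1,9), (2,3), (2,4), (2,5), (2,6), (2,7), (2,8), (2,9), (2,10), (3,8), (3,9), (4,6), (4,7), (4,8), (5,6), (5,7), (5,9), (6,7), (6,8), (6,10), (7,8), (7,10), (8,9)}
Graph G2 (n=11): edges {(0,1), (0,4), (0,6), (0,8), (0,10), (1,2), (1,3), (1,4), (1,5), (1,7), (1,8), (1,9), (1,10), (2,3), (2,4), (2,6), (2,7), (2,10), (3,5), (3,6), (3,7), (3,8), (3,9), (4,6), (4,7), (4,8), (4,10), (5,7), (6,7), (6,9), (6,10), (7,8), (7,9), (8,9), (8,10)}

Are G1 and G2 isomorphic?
Yes, isomorphic

The graphs are isomorphic.
One valid mapping φ: V(G1) → V(G2): 0→4, 1→6, 2→1, 3→0, 4→9, 5→2, 6→3, 7→7, 8→8, 9→10, 10→5

Verify φ preserves adjacency — for each edge of G1, its image is an edge of G2:
  (0,1) → (φ(0),φ(1)) = (4,6) ∈ E(G2) ✓
  (0,2) → (φ(0),φ(2)) = (1,4) ∈ E(G2) ✓
  (0,3) → (φ(0),φ(3)) = (0,4) ∈ E(G2) ✓
  (0,5) → (φ(0),φ(5)) = (2,4) ∈ E(G2) ✓
  (0,7) → (φ(0),φ(7)) = (4,7) ∈ E(G2) ✓
  (0,8) → (φ(0),φ(8)) = (4,8) ∈ E(G2) ✓
  (0,9) → (φ(0),φ(9)) = (4,10) ∈ E(G2) ✓
  (1,3) → (φ(1),φ(3)) = (0,6) ∈ E(G2) ✓
  (1,4) → (φ(1),φ(4)) = (6,9) ∈ E(G2) ✓
  (1,5) → (φ(1),φ(5)) = (2,6) ∈ E(G2) ✓
  (1,6) → (φ(1),φ(6)) = (3,6) ∈ E(G2) ✓
  (1,7) → (φ(1),φ(7)) = (6,7) ∈ E(G2) ✓
  (1,9) → (φ(1),φ(9)) = (6,10) ∈ E(G2) ✓
  (2,3) → (φ(2),φ(3)) = (0,1) ∈ E(G2) ✓
  (2,4) → (φ(2),φ(4)) = (1,9) ∈ E(G2) ✓
  (2,5) → (φ(2),φ(5)) = (1,2) ∈ E(G2) ✓
  (2,6) → (φ(2),φ(6)) = (1,3) ∈ E(G2) ✓
  (2,7) → (φ(2),φ(7)) = (1,7) ∈ E(G2) ✓
  (2,8) → (φ(2),φ(8)) = (1,8) ∈ E(G2) ✓
  (2,9) → (φ(2),φ(9)) = (1,10) ∈ E(G2) ✓
  (2,10) → (φ(2),φ(10)) = (1,5) ∈ E(G2) ✓
  (3,8) → (φ(3),φ(8)) = (0,8) ∈ E(G2) ✓
  (3,9) → (φ(3),φ(9)) = (0,10) ∈ E(G2) ✓
  (4,6) → (φ(4),φ(6)) = (3,9) ∈ E(G2) ✓
  (4,7) → (φ(4),φ(7)) = (7,9) ∈ E(G2) ✓
  (4,8) → (φ(4),φ(8)) = (8,9) ∈ E(G2) ✓
  (5,6) → (φ(5),φ(6)) = (2,3) ∈ E(G2) ✓
  (5,7) → (φ(5),φ(7)) = (2,7) ∈ E(G2) ✓
  (5,9) → (φ(5),φ(9)) = (2,10) ∈ E(G2) ✓
  (6,7) → (φ(6),φ(7)) = (3,7) ∈ E(G2) ✓
  (6,8) → (φ(6),φ(8)) = (3,8) ∈ E(G2) ✓
  (6,10) → (φ(6),φ(10)) = (3,5) ∈ E(G2) ✓
  (7,8) → (φ(7),φ(8)) = (7,8) ∈ E(G2) ✓
  (7,10) → (φ(7),φ(10)) = (5,7) ∈ E(G2) ✓
  (8,9) → (φ(8),φ(9)) = (8,10) ∈ E(G2) ✓
All 35 edges of G1 map to edges of G2, and |E(G1)| = |E(G2)| = 35, so φ is a bijection on edges as well as vertices. Hence G1 ≅ G2.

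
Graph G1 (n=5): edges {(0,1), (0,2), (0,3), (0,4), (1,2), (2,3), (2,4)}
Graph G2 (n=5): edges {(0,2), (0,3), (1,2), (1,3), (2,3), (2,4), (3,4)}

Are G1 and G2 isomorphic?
Yes, isomorphic

The graphs are isomorphic.
One valid mapping φ: V(G1) → V(G2): 0→3, 1→1, 2→2, 3→4, 4→0

Verify φ preserves adjacency — for each edge of G1, its image is an edge of G2:
  (0,1) → (φ(0),φ(1)) = (1,3) ∈ E(G2) ✓
  (0,2) → (φ(0),φ(2)) = (2,3) ∈ E(G2) ✓
  (0,3) → (φ(0),φ(3)) = (3,4) ∈ E(G2) ✓
  (0,4) → (φ(0),φ(4)) = (0,3) ∈ E(G2) ✓
  (1,2) → (φ(1),φ(2)) = (1,2) ∈ E(G2) ✓
  (2,3) → (φ(2),φ(3)) = (2,4) ∈ E(G2) ✓
  (2,4) → (φ(2),φ(4)) = (0,2) ∈ E(G2) ✓
All 7 edges of G1 map to edges of G2, and |E(G1)| = |E(G2)| = 7, so φ is a bijection on edges as well as vertices. Hence G1 ≅ G2.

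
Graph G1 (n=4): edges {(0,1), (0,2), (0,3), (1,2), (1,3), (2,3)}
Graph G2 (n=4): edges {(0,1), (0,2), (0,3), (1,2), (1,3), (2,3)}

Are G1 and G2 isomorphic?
Yes, isomorphic

The graphs are isomorphic.
One valid mapping φ: V(G1) → V(G2): 0→3, 1→0, 2→2, 3→1

Verify φ preserves adjacency — for each edge of G1, its image is an edge of G2:
  (0,1) → (φ(0),φ(1)) = (0,3) ∈ E(G2) ✓
  (0,2) → (φ(0),φ(2)) = (2,3) ∈ E(G2) ✓
  (0,3) → (φ(0),φ(3)) = (1,3) ∈ E(G2) ✓
  (1,2) → (φ(1),φ(2)) = (0,2) ∈ E(G2) ✓
  (1,3) → (φ(1),φ(3)) = (0,1) ∈ E(G2) ✓
  (2,3) → (φ(2),φ(3)) = (1,2) ∈ E(G2) ✓
All 6 edges of G1 map to edges of G2, and |E(G1)| = |E(G2)| = 6, so φ is a bijection on edges as well as vertices. Hence G1 ≅ G2.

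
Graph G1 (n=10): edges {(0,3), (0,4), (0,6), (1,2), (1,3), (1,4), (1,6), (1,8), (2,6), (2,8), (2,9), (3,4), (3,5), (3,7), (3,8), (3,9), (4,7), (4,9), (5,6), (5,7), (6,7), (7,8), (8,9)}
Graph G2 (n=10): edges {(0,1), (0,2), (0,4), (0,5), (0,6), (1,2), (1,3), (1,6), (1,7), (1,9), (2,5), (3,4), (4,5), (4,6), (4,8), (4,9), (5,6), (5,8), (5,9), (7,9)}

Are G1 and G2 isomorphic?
No, not isomorphic

The graphs are NOT isomorphic.

Counting triangles (3-cliques): G1 has 12, G2 has 10.
Triangle count is an isomorphism invariant, so differing triangle counts rule out isomorphism.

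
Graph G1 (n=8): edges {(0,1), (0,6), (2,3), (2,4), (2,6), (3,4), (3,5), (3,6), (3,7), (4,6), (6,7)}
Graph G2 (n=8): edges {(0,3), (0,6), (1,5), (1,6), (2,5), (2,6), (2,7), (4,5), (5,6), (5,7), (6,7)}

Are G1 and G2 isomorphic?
Yes, isomorphic

The graphs are isomorphic.
One valid mapping φ: V(G1) → V(G2): 0→0, 1→3, 2→7, 3→5, 4→2, 5→4, 6→6, 7→1

Verify φ preserves adjacency — for each edge of G1, its image is an edge of G2:
  (0,1) → (φ(0),φ(1)) = (0,3) ∈ E(G2) ✓
  (0,6) → (φ(0),φ(6)) = (0,6) ∈ E(G2) ✓
  (2,3) → (φ(2),φ(3)) = (5,7) ∈ E(G2) ✓
  (2,4) → (φ(2),φ(4)) = (2,7) ∈ E(G2) ✓
  (2,6) → (φ(2),φ(6)) = (6,7) ∈ E(G2) ✓
  (3,4) → (φ(3),φ(4)) = (2,5) ∈ E(G2) ✓
  (3,5) → (φ(3),φ(5)) = (4,5) ∈ E(G2) ✓
  (3,6) → (φ(3),φ(6)) = (5,6) ∈ E(G2) ✓
  (3,7) → (φ(3),φ(7)) = (1,5) ∈ E(G2) ✓
  (4,6) → (φ(4),φ(6)) = (2,6) ∈ E(G2) ✓
  (6,7) → (φ(6),φ(7)) = (1,6) ∈ E(G2) ✓
All 11 edges of G1 map to edges of G2, and |E(G1)| = |E(G2)| = 11, so φ is a bijection on edges as well as vertices. Hence G1 ≅ G2.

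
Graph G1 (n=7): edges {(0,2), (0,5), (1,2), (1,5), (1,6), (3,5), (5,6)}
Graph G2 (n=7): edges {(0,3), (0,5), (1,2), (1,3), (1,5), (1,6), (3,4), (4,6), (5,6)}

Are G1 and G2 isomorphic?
No, not isomorphic

The graphs are NOT isomorphic.

Degrees in G1: deg(0)=2, deg(1)=3, deg(2)=2, deg(3)=1, deg(4)=0, deg(5)=4, deg(6)=2.
Sorted degree sequence of G1: [4, 3, 2, 2, 2, 1, 0].
Degrees in G2: deg(0)=2, deg(1)=4, deg(2)=1, deg(3)=3, deg(4)=2, deg(5)=3, deg(6)=3.
Sorted degree sequence of G2: [4, 3, 3, 3, 2, 2, 1].
The (sorted) degree sequence is an isomorphism invariant, so since G1 and G2 have different degree sequences they cannot be isomorphic.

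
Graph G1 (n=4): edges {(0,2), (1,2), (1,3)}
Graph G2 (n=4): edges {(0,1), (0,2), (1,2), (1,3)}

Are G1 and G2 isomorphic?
No, not isomorphic

The graphs are NOT isomorphic.

Counting edges: G1 has 3 edge(s); G2 has 4 edge(s).
Edge count is an isomorphism invariant (a bijection on vertices induces a bijection on edges), so differing edge counts rule out isomorphism.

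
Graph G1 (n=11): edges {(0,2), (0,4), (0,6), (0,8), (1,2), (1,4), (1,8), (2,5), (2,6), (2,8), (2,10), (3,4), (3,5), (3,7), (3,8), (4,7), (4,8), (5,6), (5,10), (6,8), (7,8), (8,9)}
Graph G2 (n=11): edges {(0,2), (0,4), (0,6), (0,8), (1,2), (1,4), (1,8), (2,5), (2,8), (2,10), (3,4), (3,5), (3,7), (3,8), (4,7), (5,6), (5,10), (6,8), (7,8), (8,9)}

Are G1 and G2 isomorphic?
No, not isomorphic

The graphs are NOT isomorphic.

Counting edges: G1 has 22 edge(s); G2 has 20 edge(s).
Edge count is an isomorphism invariant (a bijection on vertices induces a bijection on edges), so differing edge counts rule out isomorphism.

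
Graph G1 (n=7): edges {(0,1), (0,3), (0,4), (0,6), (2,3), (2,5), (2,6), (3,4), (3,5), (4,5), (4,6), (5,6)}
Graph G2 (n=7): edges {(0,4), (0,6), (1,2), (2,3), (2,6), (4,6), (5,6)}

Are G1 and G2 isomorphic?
No, not isomorphic

The graphs are NOT isomorphic.

Counting triangles (3-cliques): G1 has 6, G2 has 1.
Triangle count is an isomorphism invariant, so differing triangle counts rule out isomorphism.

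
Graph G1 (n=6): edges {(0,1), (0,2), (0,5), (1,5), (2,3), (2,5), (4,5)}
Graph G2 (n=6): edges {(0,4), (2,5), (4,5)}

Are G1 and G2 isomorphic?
No, not isomorphic

The graphs are NOT isomorphic.

Degrees in G1: deg(0)=3, deg(1)=2, deg(2)=3, deg(3)=1, deg(4)=1, deg(5)=4.
Sorted degree sequence of G1: [4, 3, 3, 2, 1, 1].
Degrees in G2: deg(0)=1, deg(1)=0, deg(2)=1, deg(3)=0, deg(4)=2, deg(5)=2.
Sorted degree sequence of G2: [2, 2, 1, 1, 0, 0].
The (sorted) degree sequence is an isomorphism invariant, so since G1 and G2 have different degree sequences they cannot be isomorphic.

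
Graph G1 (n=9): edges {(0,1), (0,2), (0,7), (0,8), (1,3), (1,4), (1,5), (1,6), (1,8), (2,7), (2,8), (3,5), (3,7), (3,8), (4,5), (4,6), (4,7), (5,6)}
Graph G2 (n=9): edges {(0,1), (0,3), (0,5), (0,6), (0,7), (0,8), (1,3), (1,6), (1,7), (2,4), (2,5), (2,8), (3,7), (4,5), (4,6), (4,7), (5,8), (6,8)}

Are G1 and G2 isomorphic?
Yes, isomorphic

The graphs are isomorphic.
One valid mapping φ: V(G1) → V(G2): 0→5, 1→0, 2→2, 3→6, 4→7, 5→1, 6→3, 7→4, 8→8

Verify φ preserves adjacency — for each edge of G1, its image is an edge of G2:
  (0,1) → (φ(0),φ(1)) = (0,5) ∈ E(G2) ✓
  (0,2) → (φ(0),φ(2)) = (2,5) ∈ E(G2) ✓
  (0,7) → (φ(0),φ(7)) = (4,5) ∈ E(G2) ✓
  (0,8) → (φ(0),φ(8)) = (5,8) ∈ E(G2) ✓
  (1,3) → (φ(1),φ(3)) = (0,6) ∈ E(G2) ✓
  (1,4) → (φ(1),φ(4)) = (0,7) ∈ E(G2) ✓
  (1,5) → (φ(1),φ(5)) = (0,1) ∈ E(G2) ✓
  (1,6) → (φ(1),φ(6)) = (0,3) ∈ E(G2) ✓
  (1,8) → (φ(1),φ(8)) = (0,8) ∈ E(G2) ✓
  (2,7) → (φ(2),φ(7)) = (2,4) ∈ E(G2) ✓
  (2,8) → (φ(2),φ(8)) = (2,8) ∈ E(G2) ✓
  (3,5) → (φ(3),φ(5)) = (1,6) ∈ E(G2) ✓
  (3,7) → (φ(3),φ(7)) = (4,6) ∈ E(G2) ✓
  (3,8) → (φ(3),φ(8)) = (6,8) ∈ E(G2) ✓
  (4,5) → (φ(4),φ(5)) = (1,7) ∈ E(G2) ✓
  (4,6) → (φ(4),φ(6)) = (3,7) ∈ E(G2) ✓
  (4,7) → (φ(4),φ(7)) = (4,7) ∈ E(G2) ✓
  (5,6) → (φ(5),φ(6)) = (1,3) ∈ E(G2) ✓
All 18 edges of G1 map to edges of G2, and |E(G1)| = |E(G2)| = 18, so φ is a bijection on edges as well as vertices. Hence G1 ≅ G2.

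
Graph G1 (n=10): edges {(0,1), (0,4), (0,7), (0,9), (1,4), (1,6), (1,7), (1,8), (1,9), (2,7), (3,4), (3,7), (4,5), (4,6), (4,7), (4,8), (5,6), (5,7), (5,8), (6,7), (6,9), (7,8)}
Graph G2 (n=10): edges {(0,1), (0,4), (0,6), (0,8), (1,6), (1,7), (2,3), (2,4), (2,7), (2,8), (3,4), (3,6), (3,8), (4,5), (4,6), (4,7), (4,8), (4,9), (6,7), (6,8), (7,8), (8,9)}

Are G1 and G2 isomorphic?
Yes, isomorphic

The graphs are isomorphic.
One valid mapping φ: V(G1) → V(G2): 0→0, 1→6, 2→5, 3→9, 4→8, 5→2, 6→7, 7→4, 8→3, 9→1

Verify φ preserves adjacency — for each edge of G1, its image is an edge of G2:
  (0,1) → (φ(0),φ(1)) = (0,6) ∈ E(G2) ✓
  (0,4) → (φ(0),φ(4)) = (0,8) ∈ E(G2) ✓
  (0,7) → (φ(0),φ(7)) = (0,4) ∈ E(G2) ✓
  (0,9) → (φ(0),φ(9)) = (0,1) ∈ E(G2) ✓
  (1,4) → (φ(1),φ(4)) = (6,8) ∈ E(G2) ✓
  (1,6) → (φ(1),φ(6)) = (6,7) ∈ E(G2) ✓
  (1,7) → (φ(1),φ(7)) = (4,6) ∈ E(G2) ✓
  (1,8) → (φ(1),φ(8)) = (3,6) ∈ E(G2) ✓
  (1,9) → (φ(1),φ(9)) = (1,6) ∈ E(G2) ✓
  (2,7) → (φ(2),φ(7)) = (4,5) ∈ E(G2) ✓
  (3,4) → (φ(3),φ(4)) = (8,9) ∈ E(G2) ✓
  (3,7) → (φ(3),φ(7)) = (4,9) ∈ E(G2) ✓
  (4,5) → (φ(4),φ(5)) = (2,8) ∈ E(G2) ✓
  (4,6) → (φ(4),φ(6)) = (7,8) ∈ E(G2) ✓
  (4,7) → (φ(4),φ(7)) = (4,8) ∈ E(G2) ✓
  (4,8) → (φ(4),φ(8)) = (3,8) ∈ E(G2) ✓
  (5,6) → (φ(5),φ(6)) = (2,7) ∈ E(G2) ✓
  (5,7) → (φ(5),φ(7)) = (2,4) ∈ E(G2) ✓
  (5,8) → (φ(5),φ(8)) = (2,3) ∈ E(G2) ✓
  (6,7) → (φ(6),φ(7)) = (4,7) ∈ E(G2) ✓
  (6,9) → (φ(6),φ(9)) = (1,7) ∈ E(G2) ✓
  (7,8) → (φ(7),φ(8)) = (3,4) ∈ E(G2) ✓
All 22 edges of G1 map to edges of G2, and |E(G1)| = |E(G2)| = 22, so φ is a bijection on edges as well as vertices. Hence G1 ≅ G2.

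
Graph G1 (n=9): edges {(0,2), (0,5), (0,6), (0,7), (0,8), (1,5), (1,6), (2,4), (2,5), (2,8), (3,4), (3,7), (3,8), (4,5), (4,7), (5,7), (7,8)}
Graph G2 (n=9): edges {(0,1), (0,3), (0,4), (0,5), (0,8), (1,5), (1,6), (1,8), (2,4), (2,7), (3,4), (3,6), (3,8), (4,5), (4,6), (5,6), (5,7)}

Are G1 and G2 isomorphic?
Yes, isomorphic

The graphs are isomorphic.
One valid mapping φ: V(G1) → V(G2): 0→5, 1→2, 2→6, 3→8, 4→3, 5→4, 6→7, 7→0, 8→1

Verify φ preserves adjacency — for each edge of G1, its image is an edge of G2:
  (0,2) → (φ(0),φ(2)) = (5,6) ∈ E(G2) ✓
  (0,5) → (φ(0),φ(5)) = (4,5) ∈ E(G2) ✓
  (0,6) → (φ(0),φ(6)) = (5,7) ∈ E(G2) ✓
  (0,7) → (φ(0),φ(7)) = (0,5) ∈ E(G2) ✓
  (0,8) → (φ(0),φ(8)) = (1,5) ∈ E(G2) ✓
  (1,5) → (φ(1),φ(5)) = (2,4) ∈ E(G2) ✓
  (1,6) → (φ(1),φ(6)) = (2,7) ∈ E(G2) ✓
  (2,4) → (φ(2),φ(4)) = (3,6) ∈ E(G2) ✓
  (2,5) → (φ(2),φ(5)) = (4,6) ∈ E(G2) ✓
  (2,8) → (φ(2),φ(8)) = (1,6) ∈ E(G2) ✓
  (3,4) → (φ(3),φ(4)) = (3,8) ∈ E(G2) ✓
  (3,7) → (φ(3),φ(7)) = (0,8) ∈ E(G2) ✓
  (3,8) → (φ(3),φ(8)) = (1,8) ∈ E(G2) ✓
  (4,5) → (φ(4),φ(5)) = (3,4) ∈ E(G2) ✓
  (4,7) → (φ(4),φ(7)) = (0,3) ∈ E(G2) ✓
  (5,7) → (φ(5),φ(7)) = (0,4) ∈ E(G2) ✓
  (7,8) → (φ(7),φ(8)) = (0,1) ∈ E(G2) ✓
All 17 edges of G1 map to edges of G2, and |E(G1)| = |E(G2)| = 17, so φ is a bijection on edges as well as vertices. Hence G1 ≅ G2.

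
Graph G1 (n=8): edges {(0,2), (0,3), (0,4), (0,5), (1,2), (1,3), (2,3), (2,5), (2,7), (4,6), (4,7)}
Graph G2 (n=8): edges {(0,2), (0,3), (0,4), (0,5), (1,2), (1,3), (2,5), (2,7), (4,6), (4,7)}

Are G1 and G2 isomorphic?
No, not isomorphic

The graphs are NOT isomorphic.

Counting edges: G1 has 11 edge(s); G2 has 10 edge(s).
Edge count is an isomorphism invariant (a bijection on vertices induces a bijection on edges), so differing edge counts rule out isomorphism.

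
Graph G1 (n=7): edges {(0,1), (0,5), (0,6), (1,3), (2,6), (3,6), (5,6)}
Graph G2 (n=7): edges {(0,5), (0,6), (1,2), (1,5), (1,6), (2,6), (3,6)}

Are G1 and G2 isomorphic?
Yes, isomorphic

The graphs are isomorphic.
One valid mapping φ: V(G1) → V(G2): 0→1, 1→5, 2→3, 3→0, 4→4, 5→2, 6→6

Verify φ preserves adjacency — for each edge of G1, its image is an edge of G2:
  (0,1) → (φ(0),φ(1)) = (1,5) ∈ E(G2) ✓
  (0,5) → (φ(0),φ(5)) = (1,2) ∈ E(G2) ✓
  (0,6) → (φ(0),φ(6)) = (1,6) ∈ E(G2) ✓
  (1,3) → (φ(1),φ(3)) = (0,5) ∈ E(G2) ✓
  (2,6) → (φ(2),φ(6)) = (3,6) ∈ E(G2) ✓
  (3,6) → (φ(3),φ(6)) = (0,6) ∈ E(G2) ✓
  (5,6) → (φ(5),φ(6)) = (2,6) ∈ E(G2) ✓
All 7 edges of G1 map to edges of G2, and |E(G1)| = |E(G2)| = 7, so φ is a bijection on edges as well as vertices. Hence G1 ≅ G2.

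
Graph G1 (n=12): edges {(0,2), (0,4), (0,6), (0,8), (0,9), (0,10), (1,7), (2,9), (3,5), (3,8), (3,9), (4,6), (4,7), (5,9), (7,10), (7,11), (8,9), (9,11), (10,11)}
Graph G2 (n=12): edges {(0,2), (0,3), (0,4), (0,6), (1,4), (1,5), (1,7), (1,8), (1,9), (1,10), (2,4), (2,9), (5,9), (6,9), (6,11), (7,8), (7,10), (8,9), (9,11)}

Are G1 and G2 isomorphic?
Yes, isomorphic

The graphs are isomorphic.
One valid mapping φ: V(G1) → V(G2): 0→9, 1→3, 2→5, 3→7, 4→6, 5→10, 6→11, 7→0, 8→8, 9→1, 10→2, 11→4

Verify φ preserves adjacency — for each edge of G1, its image is an edge of G2:
  (0,2) → (φ(0),φ(2)) = (5,9) ∈ E(G2) ✓
  (0,4) → (φ(0),φ(4)) = (6,9) ∈ E(G2) ✓
  (0,6) → (φ(0),φ(6)) = (9,11) ∈ E(G2) ✓
  (0,8) → (φ(0),φ(8)) = (8,9) ∈ E(G2) ✓
  (0,9) → (φ(0),φ(9)) = (1,9) ∈ E(G2) ✓
  (0,10) → (φ(0),φ(10)) = (2,9) ∈ E(G2) ✓
  (1,7) → (φ(1),φ(7)) = (0,3) ∈ E(G2) ✓
  (2,9) → (φ(2),φ(9)) = (1,5) ∈ E(G2) ✓
  (3,5) → (φ(3),φ(5)) = (7,10) ∈ E(G2) ✓
  (3,8) → (φ(3),φ(8)) = (7,8) ∈ E(G2) ✓
  (3,9) → (φ(3),φ(9)) = (1,7) ∈ E(G2) ✓
  (4,6) → (φ(4),φ(6)) = (6,11) ∈ E(G2) ✓
  (4,7) → (φ(4),φ(7)) = (0,6) ∈ E(G2) ✓
  (5,9) → (φ(5),φ(9)) = (1,10) ∈ E(G2) ✓
  (7,10) → (φ(7),φ(10)) = (0,2) ∈ E(G2) ✓
  (7,11) → (φ(7),φ(11)) = (0,4) ∈ E(G2) ✓
  (8,9) → (φ(8),φ(9)) = (1,8) ∈ E(G2) ✓
  (9,11) → (φ(9),φ(11)) = (1,4) ∈ E(G2) ✓
  (10,11) → (φ(10),φ(11)) = (2,4) ∈ E(G2) ✓
All 19 edges of G1 map to edges of G2, and |E(G1)| = |E(G2)| = 19, so φ is a bijection on edges as well as vertices. Hence G1 ≅ G2.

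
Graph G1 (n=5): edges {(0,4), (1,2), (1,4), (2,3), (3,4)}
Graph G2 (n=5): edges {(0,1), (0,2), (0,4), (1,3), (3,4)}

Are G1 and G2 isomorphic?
Yes, isomorphic

The graphs are isomorphic.
One valid mapping φ: V(G1) → V(G2): 0→2, 1→4, 2→3, 3→1, 4→0

Verify φ preserves adjacency — for each edge of G1, its image is an edge of G2:
  (0,4) → (φ(0),φ(4)) = (0,2) ∈ E(G2) ✓
  (1,2) → (φ(1),φ(2)) = (3,4) ∈ E(G2) ✓
  (1,4) → (φ(1),φ(4)) = (0,4) ∈ E(G2) ✓
  (2,3) → (φ(2),φ(3)) = (1,3) ∈ E(G2) ✓
  (3,4) → (φ(3),φ(4)) = (0,1) ∈ E(G2) ✓
All 5 edges of G1 map to edges of G2, and |E(G1)| = |E(G2)| = 5, so φ is a bijection on edges as well as vertices. Hence G1 ≅ G2.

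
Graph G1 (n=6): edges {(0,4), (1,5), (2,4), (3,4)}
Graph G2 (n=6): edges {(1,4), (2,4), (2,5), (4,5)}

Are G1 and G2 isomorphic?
No, not isomorphic

The graphs are NOT isomorphic.

Counting triangles (3-cliques): G1 has 0, G2 has 1.
Triangle count is an isomorphism invariant, so differing triangle counts rule out isomorphism.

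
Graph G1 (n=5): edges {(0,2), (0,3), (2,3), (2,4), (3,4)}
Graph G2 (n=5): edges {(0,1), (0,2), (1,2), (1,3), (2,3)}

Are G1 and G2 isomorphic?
Yes, isomorphic

The graphs are isomorphic.
One valid mapping φ: V(G1) → V(G2): 0→3, 1→4, 2→1, 3→2, 4→0

Verify φ preserves adjacency — for each edge of G1, its image is an edge of G2:
  (0,2) → (φ(0),φ(2)) = (1,3) ∈ E(G2) ✓
  (0,3) → (φ(0),φ(3)) = (2,3) ∈ E(G2) ✓
  (2,3) → (φ(2),φ(3)) = (1,2) ∈ E(G2) ✓
  (2,4) → (φ(2),φ(4)) = (0,1) ∈ E(G2) ✓
  (3,4) → (φ(3),φ(4)) = (0,2) ∈ E(G2) ✓
All 5 edges of G1 map to edges of G2, and |E(G1)| = |E(G2)| = 5, so φ is a bijection on edges as well as vertices. Hence G1 ≅ G2.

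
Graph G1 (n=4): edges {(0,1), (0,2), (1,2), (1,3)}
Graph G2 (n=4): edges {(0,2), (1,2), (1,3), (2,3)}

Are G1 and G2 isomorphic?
Yes, isomorphic

The graphs are isomorphic.
One valid mapping φ: V(G1) → V(G2): 0→3, 1→2, 2→1, 3→0

Verify φ preserves adjacency — for each edge of G1, its image is an edge of G2:
  (0,1) → (φ(0),φ(1)) = (2,3) ∈ E(G2) ✓
  (0,2) → (φ(0),φ(2)) = (1,3) ∈ E(G2) ✓
  (1,2) → (φ(1),φ(2)) = (1,2) ∈ E(G2) ✓
  (1,3) → (φ(1),φ(3)) = (0,2) ∈ E(G2) ✓
All 4 edges of G1 map to edges of G2, and |E(G1)| = |E(G2)| = 4, so φ is a bijection on edges as well as vertices. Hence G1 ≅ G2.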